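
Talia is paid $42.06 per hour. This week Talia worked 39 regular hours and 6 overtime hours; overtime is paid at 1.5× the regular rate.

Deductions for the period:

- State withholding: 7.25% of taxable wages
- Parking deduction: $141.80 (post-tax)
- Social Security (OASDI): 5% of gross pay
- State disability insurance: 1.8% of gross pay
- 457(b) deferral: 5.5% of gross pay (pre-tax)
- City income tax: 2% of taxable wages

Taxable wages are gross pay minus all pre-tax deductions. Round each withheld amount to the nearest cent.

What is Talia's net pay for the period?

Regular pay: 39 × $42.06 = $1,640.34
Overtime pay: 6 × $42.06 × 1.5 = $378.54
Gross pay = $1,640.34 + $378.54 = $2,018.88
457(b) deferral: $2,018.88 × 0.055 = $111.04
Taxable wages = $2,018.88 − $111.04 = $1,907.84
City income tax: $1,907.84 × 0.02 = $38.16
State withholding: $1,907.84 × 0.0725 = $138.32
Social Security (OASDI): $2,018.88 × 0.05 = $100.94
State disability insurance: $2,018.88 × 0.018 = $36.34
Parking deduction: $141.80
Total deductions = $111.04 + $38.16 + $138.32 + $100.94 + $36.34 + $141.80 = $566.60
Net pay = $2,018.88 − $566.60 = $1,452.28

$1,452.28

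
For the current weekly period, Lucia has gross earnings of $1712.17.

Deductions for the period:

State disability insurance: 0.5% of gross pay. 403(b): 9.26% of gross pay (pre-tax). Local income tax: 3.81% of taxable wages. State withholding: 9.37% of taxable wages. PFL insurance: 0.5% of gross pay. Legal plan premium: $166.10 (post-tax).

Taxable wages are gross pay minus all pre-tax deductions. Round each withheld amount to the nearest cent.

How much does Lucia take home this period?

403(b): $1712.17 × 0.0926 = $158.55
Taxable wages = $1712.17 − $158.55 = $1553.62
State withholding: $1553.62 × 0.0937 = $145.57
Local income tax: $1553.62 × 0.0381 = $59.19
PFL insurance: $1712.17 × 0.005 = $8.56
State disability insurance: $1712.17 × 0.005 = $8.56
Legal plan premium: $166.10
Total deductions = $158.55 + $145.57 + $59.19 + $8.56 + $8.56 + $166.10 = $546.53
Net pay = $1712.17 − $546.53 = $1165.64

$1165.64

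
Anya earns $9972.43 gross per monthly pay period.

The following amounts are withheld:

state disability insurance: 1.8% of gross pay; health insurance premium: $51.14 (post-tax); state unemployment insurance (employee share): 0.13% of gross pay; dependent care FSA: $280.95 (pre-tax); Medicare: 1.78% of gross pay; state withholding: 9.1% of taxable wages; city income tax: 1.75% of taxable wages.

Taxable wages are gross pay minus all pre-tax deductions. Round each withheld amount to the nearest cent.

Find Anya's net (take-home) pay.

$8218.85

Dependent care FSA: $280.95
Taxable wages = $9972.43 − $280.95 = $9691.48
City income tax: $9691.48 × 0.0175 = $169.60
State withholding: $9691.48 × 0.091 = $881.92
State disability insurance: $9972.43 × 0.018 = $179.50
Medicare: $9972.43 × 0.0178 = $177.51
State unemployment insurance (employee share): $9972.43 × 0.0013 = $12.96
Health insurance premium: $51.14
Total deductions = $280.95 + $169.60 + $881.92 + $179.50 + $177.51 + $12.96 + $51.14 = $1753.58
Net pay = $9972.43 − $1753.58 = $8218.85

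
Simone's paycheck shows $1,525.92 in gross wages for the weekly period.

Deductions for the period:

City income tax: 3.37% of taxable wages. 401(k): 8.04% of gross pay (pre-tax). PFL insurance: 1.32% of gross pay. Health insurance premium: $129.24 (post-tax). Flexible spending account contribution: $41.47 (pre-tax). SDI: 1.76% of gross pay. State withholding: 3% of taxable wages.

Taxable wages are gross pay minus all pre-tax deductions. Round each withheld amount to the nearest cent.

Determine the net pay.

$1,098.79

Flexible spending account contribution: $41.47
401(k): $1,525.92 × 0.0804 = $122.68
Pre-tax total = $41.47 + $122.68 = $164.15
Taxable wages = $1,525.92 − $164.15 = $1,361.77
State withholding: $1,361.77 × 0.03 = $40.85
City income tax: $1,361.77 × 0.0337 = $45.89
PFL insurance: $1,525.92 × 0.0132 = $20.14
SDI: $1,525.92 × 0.0176 = $26.86
Health insurance premium: $129.24
Total deductions = $41.47 + $122.68 + $40.85 + $45.89 + $20.14 + $26.86 + $129.24 = $427.13
Net pay = $1,525.92 − $427.13 = $1,098.79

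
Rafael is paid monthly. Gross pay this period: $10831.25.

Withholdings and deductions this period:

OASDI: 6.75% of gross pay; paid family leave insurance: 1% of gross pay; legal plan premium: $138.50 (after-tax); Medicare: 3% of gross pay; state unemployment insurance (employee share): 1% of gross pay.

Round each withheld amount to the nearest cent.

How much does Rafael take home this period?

$9420.08

State unemployment insurance (employee share): $10831.25 × 0.01 = $108.31
Paid family leave insurance: $10831.25 × 0.01 = $108.31
OASDI: $10831.25 × 0.0675 = $731.11
Medicare: $10831.25 × 0.03 = $324.94
Legal plan premium: $138.50
Total deductions = $108.31 + $108.31 + $731.11 + $324.94 + $138.50 = $1411.17
Net pay = $10831.25 − $1411.17 = $9420.08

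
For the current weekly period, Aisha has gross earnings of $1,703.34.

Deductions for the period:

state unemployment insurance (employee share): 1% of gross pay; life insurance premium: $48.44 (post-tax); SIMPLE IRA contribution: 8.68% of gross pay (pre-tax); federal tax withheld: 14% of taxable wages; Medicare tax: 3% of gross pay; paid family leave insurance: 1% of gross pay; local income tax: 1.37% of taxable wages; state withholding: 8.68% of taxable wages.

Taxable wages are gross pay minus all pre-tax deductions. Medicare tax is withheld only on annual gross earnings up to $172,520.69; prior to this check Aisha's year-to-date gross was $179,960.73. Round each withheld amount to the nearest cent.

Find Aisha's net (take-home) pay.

$1,098.89

SIMPLE IRA contribution: $1,703.34 × 0.0868 = $147.85
Taxable wages = $1,703.34 − $147.85 = $1,555.49
Local income tax: $1,555.49 × 0.0137 = $21.31
State withholding: $1,555.49 × 0.0868 = $135.02
Federal tax withheld: $1,555.49 × 0.14 = $217.77
Medicare tax: annual cap $172,520.69 already reached (YTD $179,960.73), so $0.00
Paid family leave insurance: $1,703.34 × 0.01 = $17.03
State unemployment insurance (employee share): $1,703.34 × 0.01 = $17.03
Life insurance premium: $48.44
Total deductions = $147.85 + $21.31 + $135.02 + $217.77 + $0.00 + $17.03 + $17.03 + $48.44 = $604.45
Net pay = $1,703.34 − $604.45 = $1,098.89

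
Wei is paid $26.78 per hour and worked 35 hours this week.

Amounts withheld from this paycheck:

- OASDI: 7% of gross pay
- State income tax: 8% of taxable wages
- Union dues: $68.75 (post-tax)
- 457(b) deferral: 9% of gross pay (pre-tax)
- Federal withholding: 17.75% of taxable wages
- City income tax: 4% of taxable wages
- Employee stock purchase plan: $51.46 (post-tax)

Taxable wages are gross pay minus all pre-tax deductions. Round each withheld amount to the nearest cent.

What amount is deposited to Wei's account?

$413.36

Gross pay: 35 × $26.78 = $937.30
457(b) deferral: $937.30 × 0.09 = $84.36
Taxable wages = $937.30 − $84.36 = $852.94
Federal withholding: $852.94 × 0.1775 = $151.40
State income tax: $852.94 × 0.08 = $68.24
City income tax: $852.94 × 0.04 = $34.12
OASDI: $937.30 × 0.07 = $65.61
Employee stock purchase plan: $51.46
Union dues: $68.75
Total deductions = $84.36 + $151.40 + $68.24 + $34.12 + $65.61 + $51.46 + $68.75 = $523.94
Net pay = $937.30 − $523.94 = $413.36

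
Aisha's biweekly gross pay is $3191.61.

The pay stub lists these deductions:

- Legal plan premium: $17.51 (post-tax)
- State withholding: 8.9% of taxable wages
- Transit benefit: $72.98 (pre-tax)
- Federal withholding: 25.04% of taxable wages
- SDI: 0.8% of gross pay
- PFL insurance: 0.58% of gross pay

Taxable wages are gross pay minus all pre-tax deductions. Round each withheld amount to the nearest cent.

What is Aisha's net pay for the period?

$1998.62

Transit benefit: $72.98
Taxable wages = $3191.61 − $72.98 = $3118.63
State withholding: $3118.63 × 0.089 = $277.56
Federal withholding: $3118.63 × 0.2504 = $780.90
PFL insurance: $3191.61 × 0.0058 = $18.51
SDI: $3191.61 × 0.008 = $25.53
Legal plan premium: $17.51
Total deductions = $72.98 + $277.56 + $780.90 + $18.51 + $25.53 + $17.51 = $1192.99
Net pay = $3191.61 − $1192.99 = $1998.62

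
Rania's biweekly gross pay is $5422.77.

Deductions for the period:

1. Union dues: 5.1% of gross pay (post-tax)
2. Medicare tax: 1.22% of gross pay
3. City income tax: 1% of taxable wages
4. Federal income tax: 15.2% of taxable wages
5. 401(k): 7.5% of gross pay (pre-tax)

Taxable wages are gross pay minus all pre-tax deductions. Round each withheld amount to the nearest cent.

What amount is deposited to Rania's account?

401(k): $5422.77 × 0.075 = $406.71
Taxable wages = $5422.77 − $406.71 = $5016.06
Federal income tax: $5016.06 × 0.152 = $762.44
City income tax: $5016.06 × 0.01 = $50.16
Medicare tax: $5422.77 × 0.0122 = $66.16
Union dues: $5422.77 × 0.051 = $276.56
Total deductions = $406.71 + $762.44 + $50.16 + $66.16 + $276.56 = $1562.03
Net pay = $5422.77 − $1562.03 = $3860.74

$3860.74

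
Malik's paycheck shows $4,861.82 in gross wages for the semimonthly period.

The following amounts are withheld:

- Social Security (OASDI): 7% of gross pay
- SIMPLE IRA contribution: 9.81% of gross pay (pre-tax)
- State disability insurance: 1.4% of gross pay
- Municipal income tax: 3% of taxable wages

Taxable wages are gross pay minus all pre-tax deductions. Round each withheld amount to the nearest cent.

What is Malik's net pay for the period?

SIMPLE IRA contribution: $4,861.82 × 0.0981 = $476.94
Taxable wages = $4,861.82 − $476.94 = $4,384.88
Municipal income tax: $4,384.88 × 0.03 = $131.55
Social Security (OASDI): $4,861.82 × 0.07 = $340.33
State disability insurance: $4,861.82 × 0.014 = $68.07
Total deductions = $476.94 + $131.55 + $340.33 + $68.07 = $1,016.89
Net pay = $4,861.82 − $1,016.89 = $3,844.93

$3,844.93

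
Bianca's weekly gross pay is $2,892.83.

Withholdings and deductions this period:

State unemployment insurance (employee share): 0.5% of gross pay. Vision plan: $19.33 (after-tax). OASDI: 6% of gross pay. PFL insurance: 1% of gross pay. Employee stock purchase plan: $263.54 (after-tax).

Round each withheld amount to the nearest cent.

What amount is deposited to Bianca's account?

$2,393.00

OASDI: $2,892.83 × 0.06 = $173.57
State unemployment insurance (employee share): $2,892.83 × 0.005 = $14.46
PFL insurance: $2,892.83 × 0.01 = $28.93
Employee stock purchase plan: $263.54
Vision plan: $19.33
Total deductions = $173.57 + $14.46 + $28.93 + $263.54 + $19.33 = $499.83
Net pay = $2,892.83 − $499.83 = $2,393.00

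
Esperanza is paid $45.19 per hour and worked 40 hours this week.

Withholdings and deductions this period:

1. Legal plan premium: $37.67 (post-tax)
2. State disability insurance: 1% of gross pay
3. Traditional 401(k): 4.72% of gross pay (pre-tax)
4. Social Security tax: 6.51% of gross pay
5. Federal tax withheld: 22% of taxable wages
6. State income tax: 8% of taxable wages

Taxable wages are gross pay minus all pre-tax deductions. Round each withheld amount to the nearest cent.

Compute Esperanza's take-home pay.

$1,032.18

Gross pay: 40 × $45.19 = $1,807.60
Traditional 401(k): $1,807.60 × 0.0472 = $85.32
Taxable wages = $1,807.60 − $85.32 = $1,722.28
Federal tax withheld: $1,722.28 × 0.22 = $378.90
State income tax: $1,722.28 × 0.08 = $137.78
State disability insurance: $1,807.60 × 0.01 = $18.08
Social Security tax: $1,807.60 × 0.0651 = $117.67
Legal plan premium: $37.67
Total deductions = $85.32 + $378.90 + $137.78 + $18.08 + $117.67 + $37.67 = $775.42
Net pay = $1,807.60 − $775.42 = $1,032.18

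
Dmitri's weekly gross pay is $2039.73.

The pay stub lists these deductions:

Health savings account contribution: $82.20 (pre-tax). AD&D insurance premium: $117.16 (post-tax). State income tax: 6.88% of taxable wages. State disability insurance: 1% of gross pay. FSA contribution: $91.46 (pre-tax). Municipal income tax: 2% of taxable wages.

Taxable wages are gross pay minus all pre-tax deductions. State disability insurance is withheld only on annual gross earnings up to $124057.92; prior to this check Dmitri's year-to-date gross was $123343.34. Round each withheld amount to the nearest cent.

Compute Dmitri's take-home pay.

$1576.05

Health savings account contribution: $82.20
FSA contribution: $91.46
Pre-tax total = $82.20 + $91.46 = $173.66
Taxable wages = $2039.73 − $173.66 = $1866.07
State income tax: $1866.07 × 0.0688 = $128.39
Municipal income tax: $1866.07 × 0.02 = $37.32
State disability insurance: only $124057.92 − $123343.34 = $714.58 of this check is subject → $714.58 × 0.01 = $7.15
AD&D insurance premium: $117.16
Total deductions = $82.20 + $91.46 + $128.39 + $37.32 + $7.15 + $117.16 = $463.68
Net pay = $2039.73 − $463.68 = $1576.05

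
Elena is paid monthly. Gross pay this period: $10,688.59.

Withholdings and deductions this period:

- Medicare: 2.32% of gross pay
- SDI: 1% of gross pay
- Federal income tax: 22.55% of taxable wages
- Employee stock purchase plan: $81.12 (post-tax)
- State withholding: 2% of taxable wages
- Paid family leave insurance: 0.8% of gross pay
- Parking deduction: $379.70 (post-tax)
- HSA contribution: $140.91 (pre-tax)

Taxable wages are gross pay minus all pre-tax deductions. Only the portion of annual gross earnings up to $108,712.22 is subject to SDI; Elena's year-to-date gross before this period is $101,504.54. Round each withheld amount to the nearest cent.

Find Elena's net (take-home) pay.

$7,091.84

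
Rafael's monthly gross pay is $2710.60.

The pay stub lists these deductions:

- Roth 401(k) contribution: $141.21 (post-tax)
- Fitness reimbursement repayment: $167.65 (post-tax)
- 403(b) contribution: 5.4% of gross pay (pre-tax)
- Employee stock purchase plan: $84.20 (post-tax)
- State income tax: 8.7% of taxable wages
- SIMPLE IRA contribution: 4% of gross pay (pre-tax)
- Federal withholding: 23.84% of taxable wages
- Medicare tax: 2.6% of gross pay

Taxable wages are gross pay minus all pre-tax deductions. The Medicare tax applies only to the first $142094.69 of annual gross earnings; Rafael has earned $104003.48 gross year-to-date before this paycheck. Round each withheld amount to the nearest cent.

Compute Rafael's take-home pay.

$1193.14

SIMPLE IRA contribution: $2710.60 × 0.04 = $108.42
403(b) contribution: $2710.60 × 0.054 = $146.37
Pre-tax total = $108.42 + $146.37 = $254.79
Taxable wages = $2710.60 − $254.79 = $2455.81
State income tax: $2455.81 × 0.087 = $213.66
Federal withholding: $2455.81 × 0.2384 = $585.47
Medicare tax: cap not yet reached, full $2710.60 is subject → $2710.60 × 0.026 = $70.48
Fitness reimbursement repayment: $167.65
Roth 401(k) contribution: $141.21
Employee stock purchase plan: $84.20
Total deductions = $108.42 + $146.37 + $213.66 + $585.47 + $70.48 + $167.65 + $141.21 + $84.20 = $1517.46
Net pay = $2710.60 − $1517.46 = $1193.14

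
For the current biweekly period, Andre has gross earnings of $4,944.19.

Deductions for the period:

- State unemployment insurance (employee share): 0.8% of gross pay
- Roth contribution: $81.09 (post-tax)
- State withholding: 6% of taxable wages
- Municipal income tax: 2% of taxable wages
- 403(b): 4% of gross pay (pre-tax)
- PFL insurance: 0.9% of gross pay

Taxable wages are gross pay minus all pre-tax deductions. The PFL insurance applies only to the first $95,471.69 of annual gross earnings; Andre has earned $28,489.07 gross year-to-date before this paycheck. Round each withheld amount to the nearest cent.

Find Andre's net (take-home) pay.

$4,201.56

403(b): $4,944.19 × 0.04 = $197.77
Taxable wages = $4,944.19 − $197.77 = $4,746.42
State withholding: $4,746.42 × 0.06 = $284.79
Municipal income tax: $4,746.42 × 0.02 = $94.93
PFL insurance: cap not yet reached, full $4,944.19 is subject → $4,944.19 × 0.009 = $44.50
State unemployment insurance (employee share): $4,944.19 × 0.008 = $39.55
Roth contribution: $81.09
Total deductions = $197.77 + $284.79 + $94.93 + $44.50 + $39.55 + $81.09 = $742.63
Net pay = $4,944.19 − $742.63 = $4,201.56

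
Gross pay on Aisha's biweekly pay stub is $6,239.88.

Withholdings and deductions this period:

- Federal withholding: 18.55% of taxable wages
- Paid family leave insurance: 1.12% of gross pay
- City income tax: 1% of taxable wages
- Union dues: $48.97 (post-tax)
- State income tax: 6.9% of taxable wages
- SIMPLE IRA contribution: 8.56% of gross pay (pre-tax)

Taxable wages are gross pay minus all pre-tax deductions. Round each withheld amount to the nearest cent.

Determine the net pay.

SIMPLE IRA contribution: $6,239.88 × 0.0856 = $534.13
Taxable wages = $6,239.88 − $534.13 = $5,705.75
Federal withholding: $5,705.75 × 0.1855 = $1,058.42
State income tax: $5,705.75 × 0.069 = $393.70
City income tax: $5,705.75 × 0.01 = $57.06
Paid family leave insurance: $6,239.88 × 0.0112 = $69.89
Union dues: $48.97
Total deductions = $534.13 + $1,058.42 + $393.70 + $57.06 + $69.89 + $48.97 = $2,162.17
Net pay = $6,239.88 − $2,162.17 = $4,077.71

$4,077.71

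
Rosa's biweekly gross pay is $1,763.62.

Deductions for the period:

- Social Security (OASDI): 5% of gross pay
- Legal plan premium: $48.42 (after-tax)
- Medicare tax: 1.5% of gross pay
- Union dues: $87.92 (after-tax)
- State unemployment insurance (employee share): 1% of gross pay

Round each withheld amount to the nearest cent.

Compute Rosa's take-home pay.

$1,495.01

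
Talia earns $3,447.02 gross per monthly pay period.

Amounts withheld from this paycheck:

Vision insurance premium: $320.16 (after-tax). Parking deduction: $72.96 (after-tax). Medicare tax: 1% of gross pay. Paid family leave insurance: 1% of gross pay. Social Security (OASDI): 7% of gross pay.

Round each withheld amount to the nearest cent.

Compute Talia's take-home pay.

Medicare tax: $3,447.02 × 0.01 = $34.47
Social Security (OASDI): $3,447.02 × 0.07 = $241.29
Paid family leave insurance: $3,447.02 × 0.01 = $34.47
Vision insurance premium: $320.16
Parking deduction: $72.96
Total deductions = $34.47 + $241.29 + $34.47 + $320.16 + $72.96 = $703.35
Net pay = $3,447.02 − $703.35 = $2,743.67

$2,743.67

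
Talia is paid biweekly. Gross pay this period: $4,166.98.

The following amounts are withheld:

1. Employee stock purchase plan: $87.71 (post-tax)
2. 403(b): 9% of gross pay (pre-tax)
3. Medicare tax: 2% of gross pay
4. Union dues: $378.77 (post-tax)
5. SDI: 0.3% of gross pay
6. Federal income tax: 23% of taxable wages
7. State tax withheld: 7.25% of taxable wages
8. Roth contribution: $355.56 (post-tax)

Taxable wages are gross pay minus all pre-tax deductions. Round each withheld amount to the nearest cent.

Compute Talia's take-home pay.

$1,727.00

403(b): $4,166.98 × 0.09 = $375.03
Taxable wages = $4,166.98 − $375.03 = $3,791.95
Federal income tax: $3,791.95 × 0.23 = $872.15
State tax withheld: $3,791.95 × 0.0725 = $274.92
Medicare tax: $4,166.98 × 0.02 = $83.34
SDI: $4,166.98 × 0.003 = $12.50
Union dues: $378.77
Employee stock purchase plan: $87.71
Roth contribution: $355.56
Total deductions = $375.03 + $872.15 + $274.92 + $83.34 + $12.50 + $378.77 + $87.71 + $355.56 = $2,439.98
Net pay = $4,166.98 − $2,439.98 = $1,727.00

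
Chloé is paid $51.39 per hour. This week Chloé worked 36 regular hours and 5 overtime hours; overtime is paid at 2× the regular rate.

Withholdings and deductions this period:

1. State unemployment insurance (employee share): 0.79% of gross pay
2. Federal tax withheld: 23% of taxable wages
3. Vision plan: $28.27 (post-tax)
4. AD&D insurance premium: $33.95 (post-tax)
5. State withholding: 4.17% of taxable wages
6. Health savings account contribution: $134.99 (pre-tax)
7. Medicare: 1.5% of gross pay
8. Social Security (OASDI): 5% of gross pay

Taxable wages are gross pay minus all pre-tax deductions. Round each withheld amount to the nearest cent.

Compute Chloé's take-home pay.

$1388.78

Regular pay: 36 × $51.39 = $1850.04
Overtime pay: 5 × $51.39 × 2 = $513.90
Gross pay = $1850.04 + $513.90 = $2363.94
Health savings account contribution: $134.99
Taxable wages = $2363.94 − $134.99 = $2228.95
Federal tax withheld: $2228.95 × 0.23 = $512.66
State withholding: $2228.95 × 0.0417 = $92.95
Social Security (OASDI): $2363.94 × 0.05 = $118.20
Medicare: $2363.94 × 0.015 = $35.46
State unemployment insurance (employee share): $2363.94 × 0.0079 = $18.68
Vision plan: $28.27
AD&D insurance premium: $33.95
Total deductions = $134.99 + $512.66 + $92.95 + $118.20 + $35.46 + $18.68 + $28.27 + $33.95 = $975.16
Net pay = $2363.94 − $975.16 = $1388.78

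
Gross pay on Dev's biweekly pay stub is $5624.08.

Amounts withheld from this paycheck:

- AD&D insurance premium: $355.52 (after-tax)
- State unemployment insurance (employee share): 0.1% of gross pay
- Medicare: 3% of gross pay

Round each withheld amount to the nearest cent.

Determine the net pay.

Medicare: $5624.08 × 0.03 = $168.72
State unemployment insurance (employee share): $5624.08 × 0.001 = $5.62
AD&D insurance premium: $355.52
Total deductions = $168.72 + $5.62 + $355.52 = $529.86
Net pay = $5624.08 − $529.86 = $5094.22

$5094.22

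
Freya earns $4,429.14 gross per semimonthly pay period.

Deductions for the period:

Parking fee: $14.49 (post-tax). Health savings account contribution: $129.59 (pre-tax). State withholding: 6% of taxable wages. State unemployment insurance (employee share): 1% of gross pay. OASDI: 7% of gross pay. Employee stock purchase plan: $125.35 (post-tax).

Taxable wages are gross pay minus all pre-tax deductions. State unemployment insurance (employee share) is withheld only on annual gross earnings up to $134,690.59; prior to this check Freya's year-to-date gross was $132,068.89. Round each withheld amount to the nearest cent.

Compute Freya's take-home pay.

$3,565.48

Health savings account contribution: $129.59
Taxable wages = $4,429.14 − $129.59 = $4,299.55
State withholding: $4,299.55 × 0.06 = $257.97
State unemployment insurance (employee share): only $134,690.59 − $132,068.89 = $2,621.70 of this check is subject → $2,621.70 × 0.01 = $26.22
OASDI: $4,429.14 × 0.07 = $310.04
Parking fee: $14.49
Employee stock purchase plan: $125.35
Total deductions = $129.59 + $257.97 + $26.22 + $310.04 + $14.49 + $125.35 = $863.66
Net pay = $4,429.14 − $863.66 = $3,565.48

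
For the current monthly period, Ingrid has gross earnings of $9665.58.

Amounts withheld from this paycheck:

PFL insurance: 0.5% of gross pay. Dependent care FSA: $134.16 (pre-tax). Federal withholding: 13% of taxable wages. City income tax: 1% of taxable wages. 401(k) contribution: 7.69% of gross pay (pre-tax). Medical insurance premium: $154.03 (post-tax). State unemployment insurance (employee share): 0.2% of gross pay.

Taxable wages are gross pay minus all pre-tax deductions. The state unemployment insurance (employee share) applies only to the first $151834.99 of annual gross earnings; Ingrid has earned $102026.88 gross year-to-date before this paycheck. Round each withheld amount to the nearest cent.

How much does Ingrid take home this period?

401(k) contribution: $9665.58 × 0.0769 = $743.28
Dependent care FSA: $134.16
Pre-tax total = $743.28 + $134.16 = $877.44
Taxable wages = $9665.58 − $877.44 = $8788.14
Federal withholding: $8788.14 × 0.13 = $1142.46
City income tax: $8788.14 × 0.01 = $87.88
PFL insurance: $9665.58 × 0.005 = $48.33
State unemployment insurance (employee share): cap not yet reached, full $9665.58 is subject → $9665.58 × 0.002 = $19.33
Medical insurance premium: $154.03
Total deductions = $743.28 + $134.16 + $1142.46 + $87.88 + $48.33 + $19.33 + $154.03 = $2329.47
Net pay = $9665.58 − $2329.47 = $7336.11

$7336.11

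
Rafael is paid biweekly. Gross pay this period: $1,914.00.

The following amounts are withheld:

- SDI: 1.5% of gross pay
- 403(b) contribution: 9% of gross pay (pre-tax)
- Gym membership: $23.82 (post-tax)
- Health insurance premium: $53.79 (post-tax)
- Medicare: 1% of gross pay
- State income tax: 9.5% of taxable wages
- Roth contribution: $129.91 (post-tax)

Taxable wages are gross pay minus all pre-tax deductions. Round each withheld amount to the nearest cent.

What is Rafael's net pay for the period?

$1,320.90

403(b) contribution: $1,914.00 × 0.09 = $172.26
Taxable wages = $1,914.00 − $172.26 = $1,741.74
State income tax: $1,741.74 × 0.095 = $165.47
SDI: $1,914.00 × 0.015 = $28.71
Medicare: $1,914.00 × 0.01 = $19.14
Gym membership: $23.82
Health insurance premium: $53.79
Roth contribution: $129.91
Total deductions = $172.26 + $165.47 + $28.71 + $19.14 + $23.82 + $53.79 + $129.91 = $593.10
Net pay = $1,914.00 − $593.10 = $1,320.90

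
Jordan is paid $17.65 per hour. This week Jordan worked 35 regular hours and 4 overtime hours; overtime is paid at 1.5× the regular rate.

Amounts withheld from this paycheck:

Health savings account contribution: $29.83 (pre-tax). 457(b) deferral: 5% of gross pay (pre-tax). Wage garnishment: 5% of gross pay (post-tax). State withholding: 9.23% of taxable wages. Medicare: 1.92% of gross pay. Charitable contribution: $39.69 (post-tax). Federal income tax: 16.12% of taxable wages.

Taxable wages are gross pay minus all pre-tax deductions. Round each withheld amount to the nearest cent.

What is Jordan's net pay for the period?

Regular pay: 35 × $17.65 = $617.75
Overtime pay: 4 × $17.65 × 1.5 = $105.90
Gross pay = $617.75 + $105.90 = $723.65
Health savings account contribution: $29.83
457(b) deferral: $723.65 × 0.05 = $36.18
Pre-tax total = $29.83 + $36.18 = $66.01
Taxable wages = $723.65 − $66.01 = $657.64
Federal income tax: $657.64 × 0.1612 = $106.01
State withholding: $657.64 × 0.0923 = $60.70
Medicare: $723.65 × 0.0192 = $13.89
Wage garnishment: $723.65 × 0.05 = $36.18
Charitable contribution: $39.69
Total deductions = $29.83 + $36.18 + $106.01 + $60.70 + $13.89 + $36.18 + $39.69 = $322.48
Net pay = $723.65 − $322.48 = $401.17

$401.17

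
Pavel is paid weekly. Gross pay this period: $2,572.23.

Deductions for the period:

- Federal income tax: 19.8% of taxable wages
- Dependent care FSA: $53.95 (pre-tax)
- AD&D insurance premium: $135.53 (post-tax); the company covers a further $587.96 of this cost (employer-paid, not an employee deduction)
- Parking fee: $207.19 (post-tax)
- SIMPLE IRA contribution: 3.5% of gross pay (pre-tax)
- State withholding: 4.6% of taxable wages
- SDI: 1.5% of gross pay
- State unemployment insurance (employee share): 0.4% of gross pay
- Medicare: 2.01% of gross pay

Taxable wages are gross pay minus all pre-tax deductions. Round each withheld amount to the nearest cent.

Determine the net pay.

Dependent care FSA: $53.95
SIMPLE IRA contribution: $2,572.23 × 0.035 = $90.03
Pre-tax total = $53.95 + $90.03 = $143.98
Taxable wages = $2,572.23 − $143.98 = $2,428.25
Federal income tax: $2,428.25 × 0.198 = $480.79
State withholding: $2,428.25 × 0.046 = $111.70
Medicare: $2,572.23 × 0.0201 = $51.70
SDI: $2,572.23 × 0.015 = $38.58
State unemployment insurance (employee share): $2,572.23 × 0.004 = $10.29
AD&D insurance premium: $135.53
Parking fee: $207.19
(Employer's $587.96 toward AD&D insurance premium is not withheld from the employee.)
Total deductions = $53.95 + $90.03 + $480.79 + $111.70 + $51.70 + $38.58 + $10.29 + $135.53 + $207.19 = $1,179.76
Net pay = $2,572.23 − $1,179.76 = $1,392.47

$1,392.47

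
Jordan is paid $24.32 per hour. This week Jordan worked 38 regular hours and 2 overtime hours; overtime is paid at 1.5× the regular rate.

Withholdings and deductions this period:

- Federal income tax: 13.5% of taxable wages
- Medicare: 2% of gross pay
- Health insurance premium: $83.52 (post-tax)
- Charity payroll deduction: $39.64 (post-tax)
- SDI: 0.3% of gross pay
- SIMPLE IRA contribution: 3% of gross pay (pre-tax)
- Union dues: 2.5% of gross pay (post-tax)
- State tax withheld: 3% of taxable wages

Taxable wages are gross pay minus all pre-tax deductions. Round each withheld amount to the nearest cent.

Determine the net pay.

$636.60

Regular pay: 38 × $24.32 = $924.16
Overtime pay: 2 × $24.32 × 1.5 = $72.96
Gross pay = $924.16 + $72.96 = $997.12
SIMPLE IRA contribution: $997.12 × 0.03 = $29.91
Taxable wages = $997.12 − $29.91 = $967.21
Federal income tax: $967.21 × 0.135 = $130.57
State tax withheld: $967.21 × 0.03 = $29.02
SDI: $997.12 × 0.003 = $2.99
Medicare: $997.12 × 0.02 = $19.94
Health insurance premium: $83.52
Charity payroll deduction: $39.64
Union dues: $997.12 × 0.025 = $24.93
Total deductions = $29.91 + $130.57 + $29.02 + $2.99 + $19.94 + $83.52 + $39.64 + $24.93 = $360.52
Net pay = $997.12 − $360.52 = $636.60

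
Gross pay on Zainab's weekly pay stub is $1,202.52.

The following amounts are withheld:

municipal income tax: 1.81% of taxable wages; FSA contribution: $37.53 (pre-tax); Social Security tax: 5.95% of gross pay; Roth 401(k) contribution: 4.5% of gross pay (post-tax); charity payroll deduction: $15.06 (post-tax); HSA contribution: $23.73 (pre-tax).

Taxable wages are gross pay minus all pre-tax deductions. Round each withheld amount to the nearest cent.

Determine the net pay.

$979.88

FSA contribution: $37.53
HSA contribution: $23.73
Pre-tax total = $37.53 + $23.73 = $61.26
Taxable wages = $1,202.52 − $61.26 = $1,141.26
Municipal income tax: $1,141.26 × 0.0181 = $20.66
Social Security tax: $1,202.52 × 0.0595 = $71.55
Charity payroll deduction: $15.06
Roth 401(k) contribution: $1,202.52 × 0.045 = $54.11
Total deductions = $37.53 + $23.73 + $20.66 + $71.55 + $15.06 + $54.11 = $222.64
Net pay = $1,202.52 − $222.64 = $979.88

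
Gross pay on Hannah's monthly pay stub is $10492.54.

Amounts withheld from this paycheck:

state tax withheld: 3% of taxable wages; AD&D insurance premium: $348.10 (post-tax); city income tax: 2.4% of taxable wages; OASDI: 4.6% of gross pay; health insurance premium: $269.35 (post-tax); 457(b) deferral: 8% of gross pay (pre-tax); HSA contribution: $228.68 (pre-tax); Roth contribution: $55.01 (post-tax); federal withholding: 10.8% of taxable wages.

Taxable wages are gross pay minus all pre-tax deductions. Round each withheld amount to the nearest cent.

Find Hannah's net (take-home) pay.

$6742.58

457(b) deferral: $10492.54 × 0.08 = $839.40
HSA contribution: $228.68
Pre-tax total = $839.40 + $228.68 = $1068.08
Taxable wages = $10492.54 − $1068.08 = $9424.46
State tax withheld: $9424.46 × 0.03 = $282.73
Federal withholding: $9424.46 × 0.108 = $1017.84
City income tax: $9424.46 × 0.024 = $226.19
OASDI: $10492.54 × 0.046 = $482.66
AD&D insurance premium: $348.10
Health insurance premium: $269.35
Roth contribution: $55.01
Total deductions = $839.40 + $228.68 + $282.73 + $1017.84 + $226.19 + $482.66 + $348.10 + $269.35 + $55.01 = $3749.96
Net pay = $10492.54 − $3749.96 = $6742.58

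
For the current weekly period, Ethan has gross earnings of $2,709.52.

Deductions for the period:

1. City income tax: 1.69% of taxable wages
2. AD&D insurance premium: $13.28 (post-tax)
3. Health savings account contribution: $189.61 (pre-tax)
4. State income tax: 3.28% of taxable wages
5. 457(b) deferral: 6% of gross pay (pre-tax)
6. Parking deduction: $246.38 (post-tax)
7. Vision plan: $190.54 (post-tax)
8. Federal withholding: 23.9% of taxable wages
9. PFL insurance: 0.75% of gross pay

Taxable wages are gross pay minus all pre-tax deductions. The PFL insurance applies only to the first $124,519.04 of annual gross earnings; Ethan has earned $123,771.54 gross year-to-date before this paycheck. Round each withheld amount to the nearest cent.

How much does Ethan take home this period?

$1,220.97

Health savings account contribution: $189.61
457(b) deferral: $2,709.52 × 0.06 = $162.57
Pre-tax total = $189.61 + $162.57 = $352.18
Taxable wages = $2,709.52 − $352.18 = $2,357.34
City income tax: $2,357.34 × 0.0169 = $39.84
Federal withholding: $2,357.34 × 0.239 = $563.40
State income tax: $2,357.34 × 0.0328 = $77.32
PFL insurance: only $124,519.04 − $123,771.54 = $747.50 of this check is subject → $747.50 × 0.0075 = $5.61
Vision plan: $190.54
AD&D insurance premium: $13.28
Parking deduction: $246.38
Total deductions = $189.61 + $162.57 + $39.84 + $563.40 + $77.32 + $5.61 + $190.54 + $13.28 + $246.38 = $1,488.55
Net pay = $2,709.52 − $1,488.55 = $1,220.97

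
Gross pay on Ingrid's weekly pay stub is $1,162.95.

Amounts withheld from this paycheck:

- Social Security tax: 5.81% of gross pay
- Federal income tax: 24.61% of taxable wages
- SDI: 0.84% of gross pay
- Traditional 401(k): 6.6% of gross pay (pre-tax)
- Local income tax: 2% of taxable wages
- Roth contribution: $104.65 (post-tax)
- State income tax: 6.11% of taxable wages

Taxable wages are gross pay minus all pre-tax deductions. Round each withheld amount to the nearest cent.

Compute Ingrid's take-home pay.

Traditional 401(k): $1,162.95 × 0.066 = $76.75
Taxable wages = $1,162.95 − $76.75 = $1,086.20
State income tax: $1,086.20 × 0.0611 = $66.37
Federal income tax: $1,086.20 × 0.2461 = $267.31
Local income tax: $1,086.20 × 0.02 = $21.72
SDI: $1,162.95 × 0.0084 = $9.77
Social Security tax: $1,162.95 × 0.0581 = $67.57
Roth contribution: $104.65
Total deductions = $76.75 + $66.37 + $267.31 + $21.72 + $9.77 + $67.57 + $104.65 = $614.14
Net pay = $1,162.95 − $614.14 = $548.81

$548.81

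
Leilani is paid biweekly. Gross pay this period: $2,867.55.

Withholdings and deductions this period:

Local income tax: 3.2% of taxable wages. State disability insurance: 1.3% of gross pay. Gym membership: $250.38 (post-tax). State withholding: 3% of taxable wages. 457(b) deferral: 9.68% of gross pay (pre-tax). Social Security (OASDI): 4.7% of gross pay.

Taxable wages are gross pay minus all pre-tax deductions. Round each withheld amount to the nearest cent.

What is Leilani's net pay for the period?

457(b) deferral: $2,867.55 × 0.0968 = $277.58
Taxable wages = $2,867.55 − $277.58 = $2,589.97
Local income tax: $2,589.97 × 0.032 = $82.88
State withholding: $2,589.97 × 0.03 = $77.70
Social Security (OASDI): $2,867.55 × 0.047 = $134.77
State disability insurance: $2,867.55 × 0.013 = $37.28
Gym membership: $250.38
Total deductions = $277.58 + $82.88 + $77.70 + $134.77 + $37.28 + $250.38 = $860.59
Net pay = $2,867.55 − $860.59 = $2,006.96

$2,006.96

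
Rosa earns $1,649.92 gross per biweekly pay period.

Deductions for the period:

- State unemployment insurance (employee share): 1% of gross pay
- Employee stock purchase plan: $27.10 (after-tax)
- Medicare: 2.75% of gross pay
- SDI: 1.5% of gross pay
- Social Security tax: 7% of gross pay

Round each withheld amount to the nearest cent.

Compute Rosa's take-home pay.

$1,420.71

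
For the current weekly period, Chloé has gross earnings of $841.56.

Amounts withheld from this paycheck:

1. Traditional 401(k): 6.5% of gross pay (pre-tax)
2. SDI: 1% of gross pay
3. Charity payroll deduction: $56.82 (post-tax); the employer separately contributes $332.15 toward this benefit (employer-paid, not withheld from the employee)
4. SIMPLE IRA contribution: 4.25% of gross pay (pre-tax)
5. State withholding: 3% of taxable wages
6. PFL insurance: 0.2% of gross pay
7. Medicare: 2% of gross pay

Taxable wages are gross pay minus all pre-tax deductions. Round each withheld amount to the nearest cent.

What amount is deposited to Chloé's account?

SIMPLE IRA contribution: $841.56 × 0.0425 = $35.77
Traditional 401(k): $841.56 × 0.065 = $54.70
Pre-tax total = $35.77 + $54.70 = $90.47
Taxable wages = $841.56 − $90.47 = $751.09
State withholding: $751.09 × 0.03 = $22.53
Medicare: $841.56 × 0.02 = $16.83
PFL insurance: $841.56 × 0.002 = $1.68
SDI: $841.56 × 0.01 = $8.42
Charity payroll deduction: $56.82
(Employer's $332.15 toward charity payroll deduction is not withheld from the employee.)
Total deductions = $35.77 + $54.70 + $22.53 + $16.83 + $1.68 + $8.42 + $56.82 = $196.75
Net pay = $841.56 − $196.75 = $644.81

$644.81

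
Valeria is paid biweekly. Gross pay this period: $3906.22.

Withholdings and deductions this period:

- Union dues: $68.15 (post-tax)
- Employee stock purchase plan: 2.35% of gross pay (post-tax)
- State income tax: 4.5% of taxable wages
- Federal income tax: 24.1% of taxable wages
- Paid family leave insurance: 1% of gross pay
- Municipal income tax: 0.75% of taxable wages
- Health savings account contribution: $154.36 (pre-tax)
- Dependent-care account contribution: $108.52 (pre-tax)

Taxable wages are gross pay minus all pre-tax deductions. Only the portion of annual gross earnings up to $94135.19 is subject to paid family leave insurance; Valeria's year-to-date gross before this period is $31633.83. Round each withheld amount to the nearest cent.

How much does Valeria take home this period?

Health savings account contribution: $154.36
Dependent-care account contribution: $108.52
Pre-tax total = $154.36 + $108.52 = $262.88
Taxable wages = $3906.22 − $262.88 = $3643.34
Federal income tax: $3643.34 × 0.241 = $878.04
State income tax: $3643.34 × 0.045 = $163.95
Municipal income tax: $3643.34 × 0.0075 = $27.33
Paid family leave insurance: cap not yet reached, full $3906.22 is subject → $3906.22 × 0.01 = $39.06
Employee stock purchase plan: $3906.22 × 0.0235 = $91.80
Union dues: $68.15
Total deductions = $154.36 + $108.52 + $878.04 + $163.95 + $27.33 + $39.06 + $91.80 + $68.15 = $1531.21
Net pay = $3906.22 − $1531.21 = $2375.01

$2375.01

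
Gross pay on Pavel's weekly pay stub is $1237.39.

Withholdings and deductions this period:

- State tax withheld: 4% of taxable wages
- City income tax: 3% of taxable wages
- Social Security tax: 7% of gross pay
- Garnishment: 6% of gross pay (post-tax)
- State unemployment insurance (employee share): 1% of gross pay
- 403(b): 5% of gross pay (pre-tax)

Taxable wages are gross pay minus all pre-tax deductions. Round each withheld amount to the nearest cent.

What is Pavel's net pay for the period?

$920.00

403(b): $1237.39 × 0.05 = $61.87
Taxable wages = $1237.39 − $61.87 = $1175.52
State tax withheld: $1175.52 × 0.04 = $47.02
City income tax: $1175.52 × 0.03 = $35.27
State unemployment insurance (employee share): $1237.39 × 0.01 = $12.37
Social Security tax: $1237.39 × 0.07 = $86.62
Garnishment: $1237.39 × 0.06 = $74.24
Total deductions = $61.87 + $47.02 + $35.27 + $12.37 + $86.62 + $74.24 = $317.39
Net pay = $1237.39 − $317.39 = $920.00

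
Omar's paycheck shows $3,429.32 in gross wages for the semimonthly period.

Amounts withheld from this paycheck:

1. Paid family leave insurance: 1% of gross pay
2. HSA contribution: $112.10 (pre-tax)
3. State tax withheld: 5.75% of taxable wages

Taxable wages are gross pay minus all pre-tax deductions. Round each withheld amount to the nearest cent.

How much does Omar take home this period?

HSA contribution: $112.10
Taxable wages = $3,429.32 − $112.10 = $3,317.22
State tax withheld: $3,317.22 × 0.0575 = $190.74
Paid family leave insurance: $3,429.32 × 0.01 = $34.29
Total deductions = $112.10 + $190.74 + $34.29 = $337.13
Net pay = $3,429.32 − $337.13 = $3,092.19

$3,092.19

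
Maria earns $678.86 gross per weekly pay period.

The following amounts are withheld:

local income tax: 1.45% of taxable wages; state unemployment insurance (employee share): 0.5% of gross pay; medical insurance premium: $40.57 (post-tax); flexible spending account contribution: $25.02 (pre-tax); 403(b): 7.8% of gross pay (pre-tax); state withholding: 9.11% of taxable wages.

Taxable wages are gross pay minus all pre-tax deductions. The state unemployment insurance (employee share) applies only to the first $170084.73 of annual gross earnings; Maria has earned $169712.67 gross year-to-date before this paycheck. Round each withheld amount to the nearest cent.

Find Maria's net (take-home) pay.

Flexible spending account contribution: $25.02
403(b): $678.86 × 0.078 = $52.95
Pre-tax total = $25.02 + $52.95 = $77.97
Taxable wages = $678.86 − $77.97 = $600.89
State withholding: $600.89 × 0.0911 = $54.74
Local income tax: $600.89 × 0.0145 = $8.71
State unemployment insurance (employee share): only $170084.73 − $169712.67 = $372.06 of this check is subject → $372.06 × 0.005 = $1.86
Medical insurance premium: $40.57
Total deductions = $25.02 + $52.95 + $54.74 + $8.71 + $1.86 + $40.57 = $183.85
Net pay = $678.86 − $183.85 = $495.01

$495.01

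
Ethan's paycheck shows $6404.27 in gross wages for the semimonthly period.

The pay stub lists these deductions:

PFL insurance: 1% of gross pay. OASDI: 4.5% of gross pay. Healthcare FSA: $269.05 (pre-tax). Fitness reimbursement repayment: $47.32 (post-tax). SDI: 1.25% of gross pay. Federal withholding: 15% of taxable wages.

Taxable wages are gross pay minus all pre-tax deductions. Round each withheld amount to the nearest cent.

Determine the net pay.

$4735.34

Healthcare FSA: $269.05
Taxable wages = $6404.27 − $269.05 = $6135.22
Federal withholding: $6135.22 × 0.15 = $920.28
OASDI: $6404.27 × 0.045 = $288.19
SDI: $6404.27 × 0.0125 = $80.05
PFL insurance: $6404.27 × 0.01 = $64.04
Fitness reimbursement repayment: $47.32
Total deductions = $269.05 + $920.28 + $288.19 + $80.05 + $64.04 + $47.32 = $1668.93
Net pay = $6404.27 − $1668.93 = $4735.34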